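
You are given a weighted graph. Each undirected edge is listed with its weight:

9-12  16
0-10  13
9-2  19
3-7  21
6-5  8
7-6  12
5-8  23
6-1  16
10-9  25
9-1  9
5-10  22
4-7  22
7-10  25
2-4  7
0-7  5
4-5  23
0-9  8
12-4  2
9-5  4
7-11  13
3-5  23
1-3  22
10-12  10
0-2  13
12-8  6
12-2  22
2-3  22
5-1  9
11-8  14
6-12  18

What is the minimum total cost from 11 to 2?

Enumerating some paths:
11 → 8 → 12 → 4 → 2: 14+6+2+7 = 29
11 → 7 → 0 → 2: 13+5+13 = 31
11 → 8 → 12 → 2: 14+6+22 = 42
Cheapest is 11 → 8 → 12 → 4 → 2 at 29.

29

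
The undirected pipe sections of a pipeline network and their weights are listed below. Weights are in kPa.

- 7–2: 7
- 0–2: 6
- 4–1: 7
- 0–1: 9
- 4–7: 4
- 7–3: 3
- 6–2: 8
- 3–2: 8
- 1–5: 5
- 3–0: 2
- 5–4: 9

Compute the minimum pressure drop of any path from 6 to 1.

23 kPa

Settle nodes by increasing distance from 6:
6: 0
2: 8  (via 6)
0: 14  (via 2)
7: 15  (via 2)
3: 16  (via 2)
4: 19  (via 7)
1: 23  (via 0)
Shortest route: 6–2–0–1 = 23 kPa.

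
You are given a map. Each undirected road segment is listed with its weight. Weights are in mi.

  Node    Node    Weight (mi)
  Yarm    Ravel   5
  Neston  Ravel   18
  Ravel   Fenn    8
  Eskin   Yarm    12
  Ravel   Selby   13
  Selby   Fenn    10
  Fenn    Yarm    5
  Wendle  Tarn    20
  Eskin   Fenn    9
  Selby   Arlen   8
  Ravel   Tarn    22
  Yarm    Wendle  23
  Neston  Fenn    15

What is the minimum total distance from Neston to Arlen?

33 mi

Settle nodes by increasing distance from Neston:
Neston: 0
Fenn: 15  (via Neston)
Ravel: 18  (via Neston)
Yarm: 20  (via Fenn)
Eskin: 24  (via Fenn)
Selby: 25  (via Fenn)
Arlen: 33  (via Selby)
Shortest route: Neston → Fenn → Selby → Arlen = 33 mi.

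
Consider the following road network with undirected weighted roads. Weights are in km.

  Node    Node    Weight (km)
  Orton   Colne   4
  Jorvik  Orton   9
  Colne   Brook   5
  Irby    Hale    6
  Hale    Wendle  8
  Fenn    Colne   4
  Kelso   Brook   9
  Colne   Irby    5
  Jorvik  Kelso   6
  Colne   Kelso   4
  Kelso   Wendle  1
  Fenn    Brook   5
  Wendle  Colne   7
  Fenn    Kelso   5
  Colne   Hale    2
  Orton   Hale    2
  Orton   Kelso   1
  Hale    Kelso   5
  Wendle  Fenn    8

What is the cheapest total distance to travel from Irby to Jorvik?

15 km

Shortest distances from Irby:
Irby: 0
Colne: 5  (via Irby)
Hale: 6  (via Irby)
Orton: 8  (via Hale)
Kelso: 9  (via Colne)
Fenn: 9  (via Colne)
Brook: 10  (via Colne)
Wendle: 10  (via Kelso)
Jorvik: 15  (via Kelso)
Shortest route: Irby–Colne–Kelso–Jorvik = 15 km.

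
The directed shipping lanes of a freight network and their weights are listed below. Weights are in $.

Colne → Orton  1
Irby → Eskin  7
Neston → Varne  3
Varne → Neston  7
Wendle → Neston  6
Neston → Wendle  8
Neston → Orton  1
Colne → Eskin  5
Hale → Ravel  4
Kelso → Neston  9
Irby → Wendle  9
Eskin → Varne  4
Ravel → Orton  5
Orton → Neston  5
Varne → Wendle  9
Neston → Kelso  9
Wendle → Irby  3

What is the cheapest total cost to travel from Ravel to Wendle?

Candidate routes:
Ravel → Orton → Neston → Wendle: 5+5+8 = 18
Ravel → Orton → Neston → Varne → Wendle: 5+5+3+9 = 22
Cheapest is Ravel → Orton → Neston → Wendle at $18.

$18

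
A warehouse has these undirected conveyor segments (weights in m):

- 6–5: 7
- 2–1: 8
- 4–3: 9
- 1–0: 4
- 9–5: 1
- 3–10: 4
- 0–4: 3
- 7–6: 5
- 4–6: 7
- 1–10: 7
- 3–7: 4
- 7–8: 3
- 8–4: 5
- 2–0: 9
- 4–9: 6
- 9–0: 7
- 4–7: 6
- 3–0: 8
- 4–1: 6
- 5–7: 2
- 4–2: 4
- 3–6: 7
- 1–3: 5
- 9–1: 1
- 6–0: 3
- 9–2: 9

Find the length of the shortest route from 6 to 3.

7 m

Candidate routes:
6 - 3: 7 = 7
6 - 0 - 3: 3+8 = 11
6 - 7 - 3: 5+4 = 9
6 - 0 - 1 - 3: 3+4+5 = 12
Cheapest is 6 - 3 at 7 m.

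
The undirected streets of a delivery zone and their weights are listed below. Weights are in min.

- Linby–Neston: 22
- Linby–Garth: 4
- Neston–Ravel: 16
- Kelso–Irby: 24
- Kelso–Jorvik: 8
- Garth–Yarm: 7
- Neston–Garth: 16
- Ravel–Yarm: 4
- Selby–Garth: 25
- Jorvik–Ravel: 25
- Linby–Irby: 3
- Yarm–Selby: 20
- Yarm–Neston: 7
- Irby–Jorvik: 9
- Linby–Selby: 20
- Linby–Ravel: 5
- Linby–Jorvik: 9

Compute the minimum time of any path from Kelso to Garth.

Enumerating some paths:
Kelso–Jorvik–Linby–Garth: 8+9+4 = 21
Kelso–Jorvik–Irby–Linby–Garth: 8+9+3+4 = 24
Cheapest is Kelso–Jorvik–Linby–Garth at 21 min.

21 min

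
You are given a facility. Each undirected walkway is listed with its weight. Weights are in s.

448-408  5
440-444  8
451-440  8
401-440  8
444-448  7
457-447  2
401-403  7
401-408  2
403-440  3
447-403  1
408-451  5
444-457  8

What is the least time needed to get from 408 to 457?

Shortest distances from 408:
408: 0
401: 2  (via 408)
451: 5  (via 408)
448: 5  (via 408)
403: 9  (via 401)
447: 10  (via 403)
440: 10  (via 401)
457: 12  (via 447)
Shortest route: 408–401–403–447–457 = 12 s.

12 s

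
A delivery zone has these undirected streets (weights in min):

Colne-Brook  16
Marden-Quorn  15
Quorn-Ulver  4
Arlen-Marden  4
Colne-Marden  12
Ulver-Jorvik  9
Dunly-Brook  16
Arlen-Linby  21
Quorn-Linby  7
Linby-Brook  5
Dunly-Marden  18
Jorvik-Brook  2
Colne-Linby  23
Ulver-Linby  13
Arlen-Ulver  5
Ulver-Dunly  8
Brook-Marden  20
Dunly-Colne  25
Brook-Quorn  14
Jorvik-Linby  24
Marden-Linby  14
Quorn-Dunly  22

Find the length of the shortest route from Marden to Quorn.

Running Dijkstra from Marden:
Marden: 0
Arlen: 4  (via Marden)
Ulver: 9  (via Arlen)
Colne: 12  (via Marden)
Quorn: 13  (via Ulver)
Shortest route: Marden–Arlen–Ulver–Quorn = 13 min.

13 min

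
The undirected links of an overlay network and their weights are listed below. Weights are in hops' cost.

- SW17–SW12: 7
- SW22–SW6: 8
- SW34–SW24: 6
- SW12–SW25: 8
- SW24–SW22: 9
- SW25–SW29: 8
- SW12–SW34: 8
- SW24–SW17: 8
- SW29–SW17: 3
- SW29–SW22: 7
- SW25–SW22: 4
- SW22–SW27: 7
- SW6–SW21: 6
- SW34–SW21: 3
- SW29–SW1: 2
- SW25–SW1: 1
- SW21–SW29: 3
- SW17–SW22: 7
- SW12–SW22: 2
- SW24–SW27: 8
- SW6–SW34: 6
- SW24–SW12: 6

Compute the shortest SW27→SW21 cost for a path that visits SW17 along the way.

20 hops' cost

Shortest SW27→SW17: SW27–SW22–SW17 = 14
Shortest SW17→SW21: SW17–SW29–SW21 = 6
Total via SW17: 14 + 6 = 20 hops' cost.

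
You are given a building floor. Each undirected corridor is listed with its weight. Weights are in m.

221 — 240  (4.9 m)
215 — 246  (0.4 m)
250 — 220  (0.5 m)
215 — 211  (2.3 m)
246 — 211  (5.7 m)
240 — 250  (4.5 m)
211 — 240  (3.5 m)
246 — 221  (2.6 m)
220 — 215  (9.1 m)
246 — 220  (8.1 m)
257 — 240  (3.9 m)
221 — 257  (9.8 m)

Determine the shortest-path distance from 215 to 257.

9.7 m

Compare a few routes:
215 → 211 → 240 → 257: 2.3+3.5+3.9 = 9.7
215 → 246 → 221 → 240 → 257: 0.4+2.6+4.9+3.9 = 11.8
Cheapest is 215 → 211 → 240 → 257 at 9.7 m.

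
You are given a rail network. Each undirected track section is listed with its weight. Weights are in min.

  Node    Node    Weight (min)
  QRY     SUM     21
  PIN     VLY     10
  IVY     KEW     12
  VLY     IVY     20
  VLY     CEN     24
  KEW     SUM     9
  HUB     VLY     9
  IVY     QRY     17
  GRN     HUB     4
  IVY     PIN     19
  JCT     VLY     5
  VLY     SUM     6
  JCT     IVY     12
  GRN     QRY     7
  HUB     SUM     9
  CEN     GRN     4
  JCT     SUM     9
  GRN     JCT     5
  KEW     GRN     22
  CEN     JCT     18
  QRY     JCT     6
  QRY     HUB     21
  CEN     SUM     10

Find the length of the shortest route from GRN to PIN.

20 min

Compare a few routes:
GRN - HUB - SUM - VLY - PIN: 4+9+6+10 = 29
GRN - JCT - VLY - PIN: 5+5+10 = 20
GRN - HUB - VLY - PIN: 4+9+10 = 23
GRN - QRY - JCT - VLY - PIN: 7+6+5+10 = 28
Cheapest is GRN - JCT - VLY - PIN at 20 min.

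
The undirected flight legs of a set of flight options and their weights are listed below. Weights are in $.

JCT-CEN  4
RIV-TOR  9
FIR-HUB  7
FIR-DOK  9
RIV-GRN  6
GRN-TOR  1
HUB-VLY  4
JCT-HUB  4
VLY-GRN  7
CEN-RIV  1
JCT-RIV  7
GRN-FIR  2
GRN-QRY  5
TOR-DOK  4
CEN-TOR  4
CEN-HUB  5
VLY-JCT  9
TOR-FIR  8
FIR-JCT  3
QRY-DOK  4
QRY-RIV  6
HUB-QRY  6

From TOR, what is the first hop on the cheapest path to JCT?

GRN

Enumerating some paths:
TOR → CEN → JCT: 4+4 = 8
TOR → FIR → JCT: 8+3 = 11
TOR → GRN → FIR → JCT: 1+2+3 = 6
The minimum is $6 via TOR → GRN → FIR → JCT.
So from TOR the first move is to GRN.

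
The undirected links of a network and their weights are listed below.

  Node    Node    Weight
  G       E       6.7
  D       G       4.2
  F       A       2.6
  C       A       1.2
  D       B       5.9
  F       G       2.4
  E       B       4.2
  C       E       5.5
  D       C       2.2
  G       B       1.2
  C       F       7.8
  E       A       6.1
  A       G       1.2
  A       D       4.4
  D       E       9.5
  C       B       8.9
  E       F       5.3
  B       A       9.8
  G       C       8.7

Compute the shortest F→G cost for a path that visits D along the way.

10.2

Best F to D: F → A → C → D costing 6
Best D to G: D → G costing 4.2
Total via D: 6 + 4.2 = 10.2.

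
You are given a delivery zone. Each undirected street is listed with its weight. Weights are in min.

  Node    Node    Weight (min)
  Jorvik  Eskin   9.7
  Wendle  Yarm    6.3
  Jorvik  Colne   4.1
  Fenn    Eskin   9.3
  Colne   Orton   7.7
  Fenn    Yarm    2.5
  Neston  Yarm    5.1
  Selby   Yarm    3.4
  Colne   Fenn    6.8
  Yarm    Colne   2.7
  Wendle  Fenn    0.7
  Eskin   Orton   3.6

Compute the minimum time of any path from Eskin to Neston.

16.9 min

Settle nodes by increasing distance from Eskin:
Eskin: 0
Orton: 3.6  (via Eskin)
Fenn: 9.3  (via Eskin)
Jorvik: 9.7  (via Eskin)
Wendle: 10  (via Fenn)
Colne: 11.3  (via Orton)
Yarm: 11.8  (via Fenn)
Selby: 15.2  (via Yarm)
Neston: 16.9  (via Yarm)
Shortest route: Eskin–Fenn–Yarm–Neston = 16.9 min.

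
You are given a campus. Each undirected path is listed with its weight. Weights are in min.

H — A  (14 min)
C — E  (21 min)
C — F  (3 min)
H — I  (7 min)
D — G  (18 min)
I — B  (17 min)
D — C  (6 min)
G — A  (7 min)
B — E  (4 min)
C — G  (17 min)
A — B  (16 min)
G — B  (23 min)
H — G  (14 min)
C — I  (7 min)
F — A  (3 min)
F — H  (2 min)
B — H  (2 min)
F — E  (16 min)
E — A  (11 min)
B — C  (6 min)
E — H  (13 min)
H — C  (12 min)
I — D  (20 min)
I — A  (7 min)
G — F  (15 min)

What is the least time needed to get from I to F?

Enumerating some paths:
I - A - F: 7+3 = 10
I - H - F: 7+2 = 9
The minimum is 9 min via I - H - F.

9 min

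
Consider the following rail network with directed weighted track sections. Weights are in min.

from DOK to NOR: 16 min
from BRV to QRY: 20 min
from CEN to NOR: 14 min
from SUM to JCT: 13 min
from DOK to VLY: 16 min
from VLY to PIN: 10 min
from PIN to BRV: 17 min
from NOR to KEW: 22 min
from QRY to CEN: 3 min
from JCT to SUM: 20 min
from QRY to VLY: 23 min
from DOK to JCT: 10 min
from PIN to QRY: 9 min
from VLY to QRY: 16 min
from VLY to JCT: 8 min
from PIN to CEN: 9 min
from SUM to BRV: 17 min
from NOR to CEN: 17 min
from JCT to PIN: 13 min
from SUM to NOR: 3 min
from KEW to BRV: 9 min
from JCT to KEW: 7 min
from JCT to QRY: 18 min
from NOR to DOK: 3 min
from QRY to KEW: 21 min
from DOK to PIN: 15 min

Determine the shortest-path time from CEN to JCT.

27 min

Candidate routes:
CEN → NOR → DOK → VLY → JCT: 14+3+16+8 = 41
CEN → NOR → DOK → JCT: 14+3+10 = 27
The minimum is 27 min via CEN → NOR → DOK → JCT.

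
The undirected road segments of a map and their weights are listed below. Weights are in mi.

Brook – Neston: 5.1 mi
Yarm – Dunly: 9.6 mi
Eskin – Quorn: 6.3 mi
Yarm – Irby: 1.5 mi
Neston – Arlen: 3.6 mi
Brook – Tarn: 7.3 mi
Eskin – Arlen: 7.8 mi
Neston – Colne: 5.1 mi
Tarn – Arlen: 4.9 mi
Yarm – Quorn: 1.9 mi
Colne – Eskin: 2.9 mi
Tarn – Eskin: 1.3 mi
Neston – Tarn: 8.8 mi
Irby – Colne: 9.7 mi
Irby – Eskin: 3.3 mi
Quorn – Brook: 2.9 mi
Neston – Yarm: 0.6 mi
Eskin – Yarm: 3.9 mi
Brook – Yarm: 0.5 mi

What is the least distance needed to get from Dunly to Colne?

15.3 mi

Running Dijkstra from Dunly:
Dunly: 0
Yarm: 9.6  (via Dunly)
Brook: 10.1  (via Yarm)
Neston: 10.2  (via Yarm)
Irby: 11.1  (via Yarm)
Quorn: 11.5  (via Yarm)
Eskin: 13.5  (via Yarm)
Arlen: 13.8  (via Neston)
Tarn: 14.8  (via Eskin)
Colne: 15.3  (via Neston)
Shortest route: Dunly → Yarm → Neston → Colne = 15.3 mi.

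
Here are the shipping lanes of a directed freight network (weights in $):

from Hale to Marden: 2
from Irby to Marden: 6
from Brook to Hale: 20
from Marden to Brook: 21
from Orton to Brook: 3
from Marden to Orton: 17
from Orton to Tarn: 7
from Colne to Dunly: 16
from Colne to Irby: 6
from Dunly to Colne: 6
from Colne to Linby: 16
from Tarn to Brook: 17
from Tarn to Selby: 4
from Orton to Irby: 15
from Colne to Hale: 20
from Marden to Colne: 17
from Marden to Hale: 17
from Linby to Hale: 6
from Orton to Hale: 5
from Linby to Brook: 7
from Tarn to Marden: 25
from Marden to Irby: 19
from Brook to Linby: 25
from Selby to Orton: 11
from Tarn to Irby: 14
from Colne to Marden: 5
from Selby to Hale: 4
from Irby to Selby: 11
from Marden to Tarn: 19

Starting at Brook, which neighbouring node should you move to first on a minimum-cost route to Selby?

Enumerating some paths:
Brook → Hale → Marden → Tarn → Selby: 20+2+19+4 = 45
Brook → Hale → Marden → Irby → Selby: 20+2+19+11 = 52
Brook → Hale → Marden → Orton → Tarn → Selby: 20+2+17+7+4 = 50
Brook → Linby → Hale → Marden → Tarn → Selby: 25+6+2+19+4 = 56
Cheapest is Brook → Hale → Marden → Tarn → Selby at $45.
So from Brook the first move is to Hale.

Hale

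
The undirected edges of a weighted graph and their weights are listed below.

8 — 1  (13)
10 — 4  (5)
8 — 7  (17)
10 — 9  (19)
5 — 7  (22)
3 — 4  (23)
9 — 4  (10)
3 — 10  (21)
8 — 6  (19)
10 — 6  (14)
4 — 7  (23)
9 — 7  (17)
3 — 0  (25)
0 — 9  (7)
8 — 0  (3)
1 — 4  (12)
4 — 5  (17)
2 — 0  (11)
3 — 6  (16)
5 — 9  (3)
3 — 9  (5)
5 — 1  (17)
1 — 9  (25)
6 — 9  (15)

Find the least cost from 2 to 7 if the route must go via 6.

65

Shortest 2→6: 2–0–8–6 = 33
Best 6 to 7: 6–9–7 costing 32
Total via 6: 33 + 32 = 65.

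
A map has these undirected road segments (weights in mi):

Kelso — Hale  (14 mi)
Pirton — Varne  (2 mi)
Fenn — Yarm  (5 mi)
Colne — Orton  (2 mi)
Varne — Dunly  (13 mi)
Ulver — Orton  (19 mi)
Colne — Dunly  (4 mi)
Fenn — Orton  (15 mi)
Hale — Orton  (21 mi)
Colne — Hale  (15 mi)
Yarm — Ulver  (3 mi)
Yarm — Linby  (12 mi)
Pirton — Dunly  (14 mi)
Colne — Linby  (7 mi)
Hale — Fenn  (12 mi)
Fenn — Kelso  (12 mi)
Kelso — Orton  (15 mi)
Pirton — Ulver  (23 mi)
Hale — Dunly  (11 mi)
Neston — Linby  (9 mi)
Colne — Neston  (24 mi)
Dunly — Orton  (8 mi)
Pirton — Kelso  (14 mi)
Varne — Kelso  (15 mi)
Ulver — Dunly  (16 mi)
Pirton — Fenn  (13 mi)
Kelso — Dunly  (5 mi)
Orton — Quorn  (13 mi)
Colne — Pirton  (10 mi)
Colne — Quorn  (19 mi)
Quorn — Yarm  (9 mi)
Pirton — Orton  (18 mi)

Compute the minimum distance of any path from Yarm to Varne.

20 mi

Shortest distances from Yarm:
Yarm: 0
Ulver: 3  (via Yarm)
Fenn: 5  (via Yarm)
Quorn: 9  (via Yarm)
Linby: 12  (via Yarm)
Hale: 17  (via Fenn)
Kelso: 17  (via Fenn)
Pirton: 18  (via Fenn)
Dunly: 19  (via Ulver)
Colne: 19  (via Linby)
Varne: 20  (via Pirton)
Shortest route: Yarm → Fenn → Pirton → Varne = 20 mi.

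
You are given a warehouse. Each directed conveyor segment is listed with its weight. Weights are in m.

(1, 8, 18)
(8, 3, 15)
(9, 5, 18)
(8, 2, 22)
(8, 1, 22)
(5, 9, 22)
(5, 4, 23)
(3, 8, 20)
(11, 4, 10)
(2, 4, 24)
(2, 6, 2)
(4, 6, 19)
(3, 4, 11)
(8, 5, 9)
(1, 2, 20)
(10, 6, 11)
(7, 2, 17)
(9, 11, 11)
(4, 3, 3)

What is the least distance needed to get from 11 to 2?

55 m

Compare a few routes:
11–4–3–8–2: 10+3+20+22 = 55
11–4–3–8–1–2: 10+3+20+22+20 = 75
Cheapest is 11–4–3–8–2 at 55 m.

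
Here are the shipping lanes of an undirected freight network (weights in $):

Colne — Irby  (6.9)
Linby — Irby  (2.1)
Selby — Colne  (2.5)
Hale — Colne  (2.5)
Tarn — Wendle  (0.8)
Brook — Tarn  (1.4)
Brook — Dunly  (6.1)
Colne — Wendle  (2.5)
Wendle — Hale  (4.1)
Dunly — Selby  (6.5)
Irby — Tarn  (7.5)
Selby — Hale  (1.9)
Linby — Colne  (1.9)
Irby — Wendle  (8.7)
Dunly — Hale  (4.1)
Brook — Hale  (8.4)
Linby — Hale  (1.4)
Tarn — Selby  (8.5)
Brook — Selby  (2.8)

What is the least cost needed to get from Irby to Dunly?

Enumerating some paths:
Irby–Linby–Hale–Selby–Dunly: 2.1+1.4+1.9+6.5 = 11.9
Irby–Linby–Hale–Dunly: 2.1+1.4+4.1 = 7.6
Irby–Linby–Colne–Hale–Dunly: 2.1+1.9+2.5+4.1 = 10.6
The minimum is $7.6 via Irby–Linby–Hale–Dunly.

$7.6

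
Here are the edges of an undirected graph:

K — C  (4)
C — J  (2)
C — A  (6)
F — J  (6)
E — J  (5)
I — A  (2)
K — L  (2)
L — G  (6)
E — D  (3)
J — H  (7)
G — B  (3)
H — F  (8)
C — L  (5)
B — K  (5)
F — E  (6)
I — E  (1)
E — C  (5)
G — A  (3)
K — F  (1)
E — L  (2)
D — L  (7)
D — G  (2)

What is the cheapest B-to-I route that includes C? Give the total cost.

15

Best B to C: B → K → C costing 9
Best C to I: C → E → I costing 6
Total via C: 9 + 6 = 15.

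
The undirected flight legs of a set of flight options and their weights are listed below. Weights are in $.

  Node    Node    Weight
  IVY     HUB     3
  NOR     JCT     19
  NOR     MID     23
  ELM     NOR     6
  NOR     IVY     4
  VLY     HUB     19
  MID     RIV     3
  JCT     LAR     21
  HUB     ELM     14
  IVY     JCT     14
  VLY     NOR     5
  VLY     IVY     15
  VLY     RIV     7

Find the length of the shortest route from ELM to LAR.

Compare a few routes:
ELM → NOR → IVY → JCT → LAR: 6+4+14+21 = 45
ELM → HUB → IVY → JCT → LAR: 14+3+14+21 = 52
ELM → NOR → JCT → LAR: 6+19+21 = 46
ELM → HUB → IVY → NOR → JCT → LAR: 14+3+4+19+21 = 61
Cheapest is ELM → NOR → IVY → JCT → LAR at $45.

$45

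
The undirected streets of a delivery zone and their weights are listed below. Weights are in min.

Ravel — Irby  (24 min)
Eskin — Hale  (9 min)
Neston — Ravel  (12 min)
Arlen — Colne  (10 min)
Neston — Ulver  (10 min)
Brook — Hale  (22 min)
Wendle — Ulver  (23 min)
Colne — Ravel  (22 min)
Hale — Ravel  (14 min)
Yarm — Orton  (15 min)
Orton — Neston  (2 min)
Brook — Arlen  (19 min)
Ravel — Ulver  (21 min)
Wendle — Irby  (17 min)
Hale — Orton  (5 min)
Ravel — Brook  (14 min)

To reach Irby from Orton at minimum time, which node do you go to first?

Neston

Candidate routes:
Orton → Neston → Ravel → Irby: 2+12+24 = 38
Orton → Hale → Ravel → Irby: 5+14+24 = 43
Cheapest is Orton → Neston → Ravel → Irby at 38 min.
So from Orton the first move is to Neston.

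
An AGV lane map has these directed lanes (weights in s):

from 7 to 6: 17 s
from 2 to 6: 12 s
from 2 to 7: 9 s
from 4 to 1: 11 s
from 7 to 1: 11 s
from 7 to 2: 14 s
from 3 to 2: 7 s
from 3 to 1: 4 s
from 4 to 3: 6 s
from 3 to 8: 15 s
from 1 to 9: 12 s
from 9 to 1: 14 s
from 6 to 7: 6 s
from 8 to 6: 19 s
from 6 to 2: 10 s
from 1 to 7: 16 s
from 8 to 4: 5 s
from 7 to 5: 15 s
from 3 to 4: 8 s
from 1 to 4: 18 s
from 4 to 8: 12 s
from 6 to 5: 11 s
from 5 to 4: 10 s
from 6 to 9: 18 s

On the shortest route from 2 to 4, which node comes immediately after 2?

6

Enumerating some paths:
2 → 6 → 5 → 4: 12+11+10 = 33
2 → 7 → 5 → 4: 9+15+10 = 34
2 → 7 → 1 → 4: 9+11+18 = 38
Cheapest is 2 → 6 → 5 → 4 at 33 s.
So from 2 the first move is to 6.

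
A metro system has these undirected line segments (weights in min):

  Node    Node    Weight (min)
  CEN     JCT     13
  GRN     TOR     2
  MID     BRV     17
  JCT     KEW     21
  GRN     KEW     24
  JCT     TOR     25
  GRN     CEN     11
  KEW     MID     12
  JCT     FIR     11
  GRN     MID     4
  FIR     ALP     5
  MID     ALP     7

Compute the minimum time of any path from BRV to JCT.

Settle nodes by increasing distance from BRV:
BRV: 0
MID: 17  (via BRV)
GRN: 21  (via MID)
TOR: 23  (via GRN)
ALP: 24  (via MID)
FIR: 29  (via ALP)
KEW: 29  (via MID)
CEN: 32  (via GRN)
JCT: 40  (via FIR)
Shortest route: BRV–MID–ALP–FIR–JCT = 40 min.

40 min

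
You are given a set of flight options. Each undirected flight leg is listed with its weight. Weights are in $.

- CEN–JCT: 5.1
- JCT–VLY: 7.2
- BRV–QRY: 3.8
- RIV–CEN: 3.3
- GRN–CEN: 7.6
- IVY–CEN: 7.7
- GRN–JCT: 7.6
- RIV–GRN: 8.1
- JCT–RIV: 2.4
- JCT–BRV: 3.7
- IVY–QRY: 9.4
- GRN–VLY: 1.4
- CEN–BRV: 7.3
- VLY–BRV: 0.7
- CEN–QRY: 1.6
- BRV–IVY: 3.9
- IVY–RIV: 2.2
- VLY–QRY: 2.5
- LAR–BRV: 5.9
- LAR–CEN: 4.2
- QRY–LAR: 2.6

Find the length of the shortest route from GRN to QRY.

Compare a few routes:
GRN–VLY–QRY: 1.4+2.5 = 3.9
GRN–CEN–QRY: 7.6+1.6 = 9.2
GRN–VLY–BRV–QRY: 1.4+0.7+3.8 = 5.9
Cheapest is GRN–VLY–QRY at $3.9.

$3.9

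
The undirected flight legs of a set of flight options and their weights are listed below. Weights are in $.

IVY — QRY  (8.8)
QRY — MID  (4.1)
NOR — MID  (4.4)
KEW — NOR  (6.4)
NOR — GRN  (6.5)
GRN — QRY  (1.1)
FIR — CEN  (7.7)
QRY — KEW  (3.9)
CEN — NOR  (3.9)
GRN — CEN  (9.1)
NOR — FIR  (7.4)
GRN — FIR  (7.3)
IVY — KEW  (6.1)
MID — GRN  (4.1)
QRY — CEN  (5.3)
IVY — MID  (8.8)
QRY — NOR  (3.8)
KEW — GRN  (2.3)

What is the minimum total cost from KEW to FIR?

$9.6

Running Dijkstra from KEW:
KEW: 0
GRN: 2.3  (via KEW)
QRY: 3.4  (via GRN)
IVY: 6.1  (via KEW)
NOR: 6.4  (via KEW)
MID: 6.4  (via GRN)
CEN: 8.7  (via QRY)
FIR: 9.6  (via GRN)
Shortest route: KEW–GRN–FIR = $9.6.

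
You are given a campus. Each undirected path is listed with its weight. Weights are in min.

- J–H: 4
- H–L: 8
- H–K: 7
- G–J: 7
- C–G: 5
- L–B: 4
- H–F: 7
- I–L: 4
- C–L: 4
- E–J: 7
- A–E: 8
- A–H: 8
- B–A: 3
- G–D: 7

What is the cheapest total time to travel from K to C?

Candidate routes:
K - H - A - B - L - C: 7+8+3+4+4 = 26
K - H - L - C: 7+8+4 = 19
K - H - J - G - C: 7+4+7+5 = 23
The minimum is 19 min via K - H - L - C.

19 min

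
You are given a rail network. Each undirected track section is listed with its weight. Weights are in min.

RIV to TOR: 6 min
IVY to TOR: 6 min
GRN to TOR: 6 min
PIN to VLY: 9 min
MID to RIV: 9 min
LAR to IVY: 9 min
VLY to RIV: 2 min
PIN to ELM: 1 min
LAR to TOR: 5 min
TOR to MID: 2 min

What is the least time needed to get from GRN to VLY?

14 min

Compare a few routes:
GRN - TOR - MID - RIV - VLY: 6+2+9+2 = 19
GRN - TOR - RIV - VLY: 6+6+2 = 14
The minimum is 14 min via GRN - TOR - RIV - VLY.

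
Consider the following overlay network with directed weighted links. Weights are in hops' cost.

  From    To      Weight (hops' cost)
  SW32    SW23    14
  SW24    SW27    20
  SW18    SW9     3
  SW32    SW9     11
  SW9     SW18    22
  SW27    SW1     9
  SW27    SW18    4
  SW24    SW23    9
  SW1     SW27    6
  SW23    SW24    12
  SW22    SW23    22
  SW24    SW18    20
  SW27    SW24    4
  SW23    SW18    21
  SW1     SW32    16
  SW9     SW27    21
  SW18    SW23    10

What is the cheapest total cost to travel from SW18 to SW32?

Settle nodes by increasing distance from SW18:
SW18: 0
SW9: 3  (via SW18)
SW23: 10  (via SW18)
SW24: 22  (via SW23)
SW27: 24  (via SW9)
SW1: 33  (via SW27)
SW32: 49  (via SW1)
Shortest route: SW18–SW9–SW27–SW1–SW32 = 49 hops' cost.

49 hops' cost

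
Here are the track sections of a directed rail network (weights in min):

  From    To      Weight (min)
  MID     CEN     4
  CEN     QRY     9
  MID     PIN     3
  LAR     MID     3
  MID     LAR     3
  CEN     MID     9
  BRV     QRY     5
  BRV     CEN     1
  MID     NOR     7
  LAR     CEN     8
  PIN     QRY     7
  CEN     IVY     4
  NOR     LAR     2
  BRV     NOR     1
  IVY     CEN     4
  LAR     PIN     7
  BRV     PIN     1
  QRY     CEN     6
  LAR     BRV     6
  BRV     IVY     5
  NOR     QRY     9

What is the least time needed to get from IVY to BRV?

Enumerating some paths:
IVY - CEN - MID - NOR - LAR - BRV: 4+9+7+2+6 = 28
IVY - CEN - MID - LAR - BRV: 4+9+3+6 = 22
Cheapest is IVY - CEN - MID - LAR - BRV at 22 min.

22 min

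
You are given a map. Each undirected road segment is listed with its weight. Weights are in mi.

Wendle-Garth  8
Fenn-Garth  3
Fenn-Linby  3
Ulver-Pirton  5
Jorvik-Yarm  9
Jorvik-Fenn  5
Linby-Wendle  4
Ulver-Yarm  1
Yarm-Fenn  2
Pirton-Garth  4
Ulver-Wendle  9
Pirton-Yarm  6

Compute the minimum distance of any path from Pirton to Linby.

10 mi

Compare a few routes:
Pirton → Garth → Fenn → Linby: 4+3+3 = 10
Pirton → Yarm → Fenn → Linby: 6+2+3 = 11
Cheapest is Pirton → Garth → Fenn → Linby at 10 mi.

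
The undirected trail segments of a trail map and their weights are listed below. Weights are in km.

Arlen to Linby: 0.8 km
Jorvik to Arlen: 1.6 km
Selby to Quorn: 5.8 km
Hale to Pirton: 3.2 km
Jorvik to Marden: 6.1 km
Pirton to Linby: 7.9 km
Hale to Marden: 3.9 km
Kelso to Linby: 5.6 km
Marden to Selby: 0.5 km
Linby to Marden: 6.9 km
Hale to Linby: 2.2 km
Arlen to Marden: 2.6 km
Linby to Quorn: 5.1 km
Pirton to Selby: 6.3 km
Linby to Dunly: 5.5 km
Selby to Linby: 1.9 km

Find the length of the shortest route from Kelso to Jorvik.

8 km

Candidate routes:
Kelso - Linby - Selby - Marden - Jorvik: 5.6+1.9+0.5+6.1 = 14.1
Kelso - Linby - Selby - Marden - Arlen - Jorvik: 5.6+1.9+0.5+2.6+1.6 = 12.2
Kelso - Linby - Arlen - Jorvik: 5.6+0.8+1.6 = 8
The minimum is 8 km via Kelso - Linby - Arlen - Jorvik.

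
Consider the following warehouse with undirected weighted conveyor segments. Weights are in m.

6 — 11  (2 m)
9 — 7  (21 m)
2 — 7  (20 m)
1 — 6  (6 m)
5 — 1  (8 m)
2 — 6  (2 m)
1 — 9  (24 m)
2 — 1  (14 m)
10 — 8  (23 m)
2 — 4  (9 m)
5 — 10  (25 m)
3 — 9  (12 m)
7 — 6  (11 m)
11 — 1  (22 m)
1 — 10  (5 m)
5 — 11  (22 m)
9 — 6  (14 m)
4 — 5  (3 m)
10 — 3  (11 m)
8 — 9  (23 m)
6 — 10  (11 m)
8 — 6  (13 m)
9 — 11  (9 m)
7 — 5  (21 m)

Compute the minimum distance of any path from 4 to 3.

27 m

Shortest distances from 4:
4: 0
5: 3  (via 4)
2: 9  (via 4)
1: 11  (via 5)
6: 11  (via 2)
11: 13  (via 6)
10: 16  (via 1)
7: 22  (via 6)
9: 22  (via 11)
8: 24  (via 6)
3: 27  (via 10)
Shortest route: 4 → 5 → 1 → 10 → 3 = 27 m.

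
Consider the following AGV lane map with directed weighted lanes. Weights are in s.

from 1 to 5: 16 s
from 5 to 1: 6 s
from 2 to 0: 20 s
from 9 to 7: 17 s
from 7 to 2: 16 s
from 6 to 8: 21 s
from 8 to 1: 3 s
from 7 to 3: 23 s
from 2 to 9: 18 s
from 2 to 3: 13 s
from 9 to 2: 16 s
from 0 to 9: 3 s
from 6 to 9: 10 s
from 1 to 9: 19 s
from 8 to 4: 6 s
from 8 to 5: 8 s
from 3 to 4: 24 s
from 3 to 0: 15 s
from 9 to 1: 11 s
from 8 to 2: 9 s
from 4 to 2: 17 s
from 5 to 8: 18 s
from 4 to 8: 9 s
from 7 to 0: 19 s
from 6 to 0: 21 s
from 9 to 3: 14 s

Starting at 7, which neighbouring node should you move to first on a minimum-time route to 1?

Candidate routes:
7–2–9–1: 16+18+11 = 45
7–0–9–1: 19+3+11 = 33
7–3–0–9–1: 23+15+3+11 = 52
7–2–0–9–1: 16+20+3+11 = 50
The minimum is 33 s via 7–0–9–1.
So from 7 the first move is to 0.

0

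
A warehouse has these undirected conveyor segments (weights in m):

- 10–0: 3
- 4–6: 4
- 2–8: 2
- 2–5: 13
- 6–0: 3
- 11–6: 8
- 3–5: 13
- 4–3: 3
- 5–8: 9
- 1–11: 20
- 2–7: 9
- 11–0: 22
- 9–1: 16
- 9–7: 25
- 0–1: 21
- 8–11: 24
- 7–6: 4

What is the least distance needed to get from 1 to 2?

Compare a few routes:
1 - 11 - 6 - 7 - 2: 20+8+4+9 = 41
1 - 0 - 6 - 7 - 2: 21+3+4+9 = 37
The minimum is 37 m via 1 - 0 - 6 - 7 - 2.

37 m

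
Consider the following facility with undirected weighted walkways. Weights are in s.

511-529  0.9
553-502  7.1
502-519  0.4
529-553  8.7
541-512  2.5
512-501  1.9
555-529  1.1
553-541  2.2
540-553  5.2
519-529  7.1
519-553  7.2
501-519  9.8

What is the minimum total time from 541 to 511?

11.8 s

Running Dijkstra from 541:
541: 0
553: 2.2  (via 541)
512: 2.5  (via 541)
501: 4.4  (via 512)
540: 7.4  (via 553)
502: 9.3  (via 553)
519: 9.4  (via 553)
529: 10.9  (via 553)
511: 11.8  (via 529)
Shortest route: 541 → 553 → 529 → 511 = 11.8 s.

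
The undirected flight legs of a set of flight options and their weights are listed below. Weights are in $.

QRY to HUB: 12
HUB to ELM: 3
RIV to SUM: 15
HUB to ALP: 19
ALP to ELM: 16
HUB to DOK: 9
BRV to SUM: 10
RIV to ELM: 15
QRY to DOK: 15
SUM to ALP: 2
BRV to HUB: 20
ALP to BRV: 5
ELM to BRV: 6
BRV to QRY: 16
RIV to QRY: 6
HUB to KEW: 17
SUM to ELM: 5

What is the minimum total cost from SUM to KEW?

$25

Compare a few routes:
SUM–ELM–HUB–KEW: 5+3+17 = 25
SUM–ALP–BRV–ELM–HUB–KEW: 2+5+6+3+17 = 33
The minimum is $25 via SUM–ELM–HUB–KEW.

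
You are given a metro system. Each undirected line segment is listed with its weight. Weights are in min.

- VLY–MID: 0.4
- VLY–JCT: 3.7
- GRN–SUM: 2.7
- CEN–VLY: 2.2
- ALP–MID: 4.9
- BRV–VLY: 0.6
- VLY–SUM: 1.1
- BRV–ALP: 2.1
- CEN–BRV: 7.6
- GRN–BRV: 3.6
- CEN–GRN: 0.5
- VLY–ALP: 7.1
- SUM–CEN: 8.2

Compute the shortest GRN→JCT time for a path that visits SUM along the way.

Shortest GRN→SUM: GRN → SUM = 2.7
Shortest SUM→JCT: SUM → VLY → JCT = 4.8
Total via SUM: 2.7 + 4.8 = 7.5 min.

7.5 min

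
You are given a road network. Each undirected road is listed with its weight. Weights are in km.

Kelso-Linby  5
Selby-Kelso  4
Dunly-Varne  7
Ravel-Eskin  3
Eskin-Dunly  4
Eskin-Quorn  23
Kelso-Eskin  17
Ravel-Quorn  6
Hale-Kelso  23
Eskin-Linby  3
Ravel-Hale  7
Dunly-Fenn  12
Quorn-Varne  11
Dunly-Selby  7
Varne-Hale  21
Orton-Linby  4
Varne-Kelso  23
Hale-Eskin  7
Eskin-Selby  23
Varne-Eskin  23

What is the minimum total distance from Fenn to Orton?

23 km

Settle nodes by increasing distance from Fenn:
Fenn: 0
Dunly: 12  (via Fenn)
Eskin: 16  (via Dunly)
Selby: 19  (via Dunly)
Varne: 19  (via Dunly)
Ravel: 19  (via Eskin)
Linby: 19  (via Eskin)
Kelso: 23  (via Selby)
Orton: 23  (via Linby)
Shortest route: Fenn → Dunly → Eskin → Linby → Orton = 23 km.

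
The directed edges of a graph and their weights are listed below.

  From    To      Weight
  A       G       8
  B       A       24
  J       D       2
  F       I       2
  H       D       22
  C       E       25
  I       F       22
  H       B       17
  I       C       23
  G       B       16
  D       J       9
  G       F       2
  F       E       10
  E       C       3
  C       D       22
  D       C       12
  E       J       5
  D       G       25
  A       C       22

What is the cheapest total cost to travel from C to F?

Settle nodes by increasing distance from C:
C: 0
D: 22  (via C)
E: 25  (via C)
J: 30  (via E)
G: 47  (via D)
F: 49  (via G)
Shortest route: C → D → G → F = 49.

49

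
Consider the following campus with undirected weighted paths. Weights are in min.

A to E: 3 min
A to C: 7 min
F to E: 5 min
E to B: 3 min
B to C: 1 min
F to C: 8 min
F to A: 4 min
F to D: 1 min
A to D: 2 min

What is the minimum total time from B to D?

Settle nodes by increasing distance from B:
B: 0
C: 1  (via B)
E: 3  (via B)
A: 6  (via E)
D: 8  (via A)
Shortest route: B → E → A → D = 8 min.

8 min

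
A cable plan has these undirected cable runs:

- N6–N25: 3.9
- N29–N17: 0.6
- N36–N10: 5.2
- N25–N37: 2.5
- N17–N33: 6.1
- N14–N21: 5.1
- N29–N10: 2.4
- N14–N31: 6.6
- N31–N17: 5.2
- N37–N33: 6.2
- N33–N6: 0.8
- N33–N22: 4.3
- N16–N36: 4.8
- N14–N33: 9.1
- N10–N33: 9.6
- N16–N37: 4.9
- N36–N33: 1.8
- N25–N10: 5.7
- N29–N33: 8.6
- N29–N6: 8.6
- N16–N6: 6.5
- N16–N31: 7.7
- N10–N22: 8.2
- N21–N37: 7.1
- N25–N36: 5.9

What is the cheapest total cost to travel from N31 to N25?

13.9

Candidate routes:
N31 - N16 - N37 - N25: 7.7+4.9+2.5 = 15.1
N31 - N17 - N29 - N10 - N25: 5.2+0.6+2.4+5.7 = 13.9
The minimum is 13.9 via N31 - N17 - N29 - N10 - N25.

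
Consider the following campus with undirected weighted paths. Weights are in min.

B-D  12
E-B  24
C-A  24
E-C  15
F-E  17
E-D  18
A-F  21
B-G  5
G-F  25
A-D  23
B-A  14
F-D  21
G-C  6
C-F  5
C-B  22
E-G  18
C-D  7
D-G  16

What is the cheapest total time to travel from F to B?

16 min

Settle nodes by increasing distance from F:
F: 0
C: 5  (via F)
G: 11  (via C)
D: 12  (via C)
B: 16  (via G)
Shortest route: F → C → G → B = 16 min.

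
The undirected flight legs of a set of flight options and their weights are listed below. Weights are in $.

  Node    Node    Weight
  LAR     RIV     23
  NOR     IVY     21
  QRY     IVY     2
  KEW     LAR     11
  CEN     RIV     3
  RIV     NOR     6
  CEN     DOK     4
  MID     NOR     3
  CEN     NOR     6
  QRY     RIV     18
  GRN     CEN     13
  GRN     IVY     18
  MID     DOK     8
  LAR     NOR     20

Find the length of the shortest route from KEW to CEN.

$37

Running Dijkstra from KEW:
KEW: 0
LAR: 11  (via KEW)
NOR: 31  (via LAR)
MID: 34  (via NOR)
RIV: 34  (via LAR)
CEN: 37  (via NOR)
Shortest route: KEW–LAR–NOR–CEN = $37.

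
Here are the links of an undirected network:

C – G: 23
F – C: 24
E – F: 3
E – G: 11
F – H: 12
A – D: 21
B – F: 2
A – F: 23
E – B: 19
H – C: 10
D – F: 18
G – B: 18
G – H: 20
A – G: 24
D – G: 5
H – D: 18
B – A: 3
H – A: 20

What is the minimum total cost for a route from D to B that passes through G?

21

Best D to G: D → G costing 5
Shortest G→B: G → E → F → B = 16
Total via G: 5 + 16 = 21.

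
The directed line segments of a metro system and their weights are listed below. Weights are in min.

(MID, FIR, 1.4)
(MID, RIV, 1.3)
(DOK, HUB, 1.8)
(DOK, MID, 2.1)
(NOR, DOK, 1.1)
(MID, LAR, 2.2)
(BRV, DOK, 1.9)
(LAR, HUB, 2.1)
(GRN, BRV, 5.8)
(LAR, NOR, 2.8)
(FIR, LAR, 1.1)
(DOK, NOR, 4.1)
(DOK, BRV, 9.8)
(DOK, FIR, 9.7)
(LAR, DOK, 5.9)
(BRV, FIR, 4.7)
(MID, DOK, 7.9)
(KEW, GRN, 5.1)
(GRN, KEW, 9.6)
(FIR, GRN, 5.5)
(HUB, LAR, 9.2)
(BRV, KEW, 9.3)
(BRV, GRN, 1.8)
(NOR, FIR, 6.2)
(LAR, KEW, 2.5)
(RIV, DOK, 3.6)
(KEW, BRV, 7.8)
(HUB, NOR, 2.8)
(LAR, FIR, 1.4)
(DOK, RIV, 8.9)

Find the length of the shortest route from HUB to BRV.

Enumerating some paths:
HUB → NOR → DOK → BRV: 2.8+1.1+9.8 = 13.7
HUB → NOR → DOK → MID → LAR → KEW → BRV: 2.8+1.1+2.1+2.2+2.5+7.8 = 18.5
The minimum is 13.7 min via HUB → NOR → DOK → BRV.

13.7 min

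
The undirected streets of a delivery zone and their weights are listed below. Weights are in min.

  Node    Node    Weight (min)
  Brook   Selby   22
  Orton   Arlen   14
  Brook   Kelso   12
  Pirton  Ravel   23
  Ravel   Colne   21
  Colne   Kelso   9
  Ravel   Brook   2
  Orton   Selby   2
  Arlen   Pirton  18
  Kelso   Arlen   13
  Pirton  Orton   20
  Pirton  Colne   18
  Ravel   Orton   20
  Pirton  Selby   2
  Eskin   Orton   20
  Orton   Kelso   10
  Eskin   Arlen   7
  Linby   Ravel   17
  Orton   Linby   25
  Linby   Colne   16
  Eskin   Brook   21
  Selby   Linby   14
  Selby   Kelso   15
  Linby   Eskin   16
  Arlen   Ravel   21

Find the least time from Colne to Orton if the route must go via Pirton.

Shortest Colne→Pirton: Colne → Pirton = 18
Shortest Pirton→Orton: Pirton → Selby → Orton = 4
Total via Pirton: 18 + 4 = 22 min.

22 min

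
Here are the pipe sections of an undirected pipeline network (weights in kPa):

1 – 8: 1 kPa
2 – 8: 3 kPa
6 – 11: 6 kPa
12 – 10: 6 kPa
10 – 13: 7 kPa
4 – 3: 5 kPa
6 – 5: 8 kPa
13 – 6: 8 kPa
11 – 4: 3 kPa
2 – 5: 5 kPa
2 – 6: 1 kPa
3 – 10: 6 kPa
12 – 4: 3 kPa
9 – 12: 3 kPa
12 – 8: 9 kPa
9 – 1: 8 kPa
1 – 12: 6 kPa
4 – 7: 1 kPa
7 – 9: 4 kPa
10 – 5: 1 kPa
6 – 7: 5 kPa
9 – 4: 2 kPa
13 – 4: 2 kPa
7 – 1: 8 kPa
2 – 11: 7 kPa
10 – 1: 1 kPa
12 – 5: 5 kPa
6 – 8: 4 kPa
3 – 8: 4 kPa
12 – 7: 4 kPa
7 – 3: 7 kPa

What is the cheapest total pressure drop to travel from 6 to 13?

Shortest distances from 6:
6: 0
2: 1  (via 6)
8: 4  (via 6)
1: 5  (via 8)
7: 5  (via 6)
4: 6  (via 7)
5: 6  (via 2)
10: 6  (via 1)
11: 6  (via 6)
3: 8  (via 8)
9: 8  (via 4)
13: 8  (via 6)
Shortest route: 6 → 13 = 8 kPa.

8 kPa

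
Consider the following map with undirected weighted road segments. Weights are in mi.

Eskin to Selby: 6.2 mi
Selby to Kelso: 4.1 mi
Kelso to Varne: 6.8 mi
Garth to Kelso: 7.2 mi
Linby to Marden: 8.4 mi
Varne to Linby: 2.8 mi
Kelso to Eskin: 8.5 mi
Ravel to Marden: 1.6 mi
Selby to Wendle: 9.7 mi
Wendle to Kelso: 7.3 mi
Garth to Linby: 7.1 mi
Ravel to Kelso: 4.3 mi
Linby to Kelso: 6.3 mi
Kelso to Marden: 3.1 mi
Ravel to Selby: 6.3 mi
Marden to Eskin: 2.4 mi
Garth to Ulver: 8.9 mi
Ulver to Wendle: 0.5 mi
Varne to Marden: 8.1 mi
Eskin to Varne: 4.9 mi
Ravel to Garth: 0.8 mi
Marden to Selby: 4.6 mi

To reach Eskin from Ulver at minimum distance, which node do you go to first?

Wendle

Candidate routes:
Ulver → Wendle → Kelso → Ravel → Marden → Eskin: 0.5+7.3+4.3+1.6+2.4 = 16.1
Ulver → Wendle → Kelso → Marden → Eskin: 0.5+7.3+3.1+2.4 = 13.3
Ulver → Garth → Ravel → Marden → Eskin: 8.9+0.8+1.6+2.4 = 13.7
The minimum is 13.3 mi via Ulver → Wendle → Kelso → Marden → Eskin.
So from Ulver the first move is to Wendle.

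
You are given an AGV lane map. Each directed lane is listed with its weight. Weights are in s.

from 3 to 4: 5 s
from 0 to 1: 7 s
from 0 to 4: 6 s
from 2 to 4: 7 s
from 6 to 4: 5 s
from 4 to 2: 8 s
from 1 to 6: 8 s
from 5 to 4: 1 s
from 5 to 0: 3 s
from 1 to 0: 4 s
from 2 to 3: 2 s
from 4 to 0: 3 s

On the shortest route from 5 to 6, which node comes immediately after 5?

Enumerating some paths:
5 → 0 → 1 → 6: 3+7+8 = 18
5 → 4 → 0 → 1 → 6: 1+3+7+8 = 19
Cheapest is 5 → 0 → 1 → 6 at 18 s.
So from 5 the first move is to 0.

0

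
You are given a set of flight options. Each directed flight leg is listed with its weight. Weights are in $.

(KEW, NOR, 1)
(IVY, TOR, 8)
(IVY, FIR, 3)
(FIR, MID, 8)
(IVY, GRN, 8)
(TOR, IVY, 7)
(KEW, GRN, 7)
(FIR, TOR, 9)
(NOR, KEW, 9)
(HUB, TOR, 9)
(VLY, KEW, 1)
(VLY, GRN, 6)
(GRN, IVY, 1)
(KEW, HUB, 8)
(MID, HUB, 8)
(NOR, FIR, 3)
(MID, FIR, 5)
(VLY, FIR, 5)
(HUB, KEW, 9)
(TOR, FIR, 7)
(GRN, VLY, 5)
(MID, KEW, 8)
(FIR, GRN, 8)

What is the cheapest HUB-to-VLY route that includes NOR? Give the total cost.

$26

Shortest HUB→NOR: HUB → KEW → NOR = 10
Shortest NOR→VLY: NOR → FIR → GRN → VLY = 16
Total via NOR: 10 + 16 = $26.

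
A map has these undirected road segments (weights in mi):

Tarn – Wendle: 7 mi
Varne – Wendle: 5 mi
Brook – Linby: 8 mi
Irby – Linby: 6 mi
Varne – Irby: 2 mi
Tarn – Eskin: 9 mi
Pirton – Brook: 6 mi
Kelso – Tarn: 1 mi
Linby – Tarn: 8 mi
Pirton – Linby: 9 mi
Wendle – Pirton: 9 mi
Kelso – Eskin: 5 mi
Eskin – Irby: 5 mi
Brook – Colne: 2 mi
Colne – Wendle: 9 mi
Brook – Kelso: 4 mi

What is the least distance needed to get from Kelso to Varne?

Settle nodes by increasing distance from Kelso:
Kelso: 0
Tarn: 1  (via Kelso)
Brook: 4  (via Kelso)
Eskin: 5  (via Kelso)
Colne: 6  (via Brook)
Wendle: 8  (via Tarn)
Linby: 9  (via Tarn)
Irby: 10  (via Eskin)
Pirton: 10  (via Brook)
Varne: 12  (via Irby)
Shortest route: Kelso–Eskin–Irby–Varne = 12 mi.

12 mi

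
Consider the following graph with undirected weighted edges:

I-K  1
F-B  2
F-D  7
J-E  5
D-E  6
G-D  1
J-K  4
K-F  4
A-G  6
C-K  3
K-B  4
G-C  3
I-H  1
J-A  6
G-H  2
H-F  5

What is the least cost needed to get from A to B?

Running Dijkstra from A:
A: 0
G: 6  (via A)
J: 6  (via A)
D: 7  (via G)
H: 8  (via G)
C: 9  (via G)
I: 9  (via H)
K: 10  (via J)
E: 11  (via J)
F: 13  (via H)
B: 14  (via K)
Shortest route: A–J–K–B = 14.

14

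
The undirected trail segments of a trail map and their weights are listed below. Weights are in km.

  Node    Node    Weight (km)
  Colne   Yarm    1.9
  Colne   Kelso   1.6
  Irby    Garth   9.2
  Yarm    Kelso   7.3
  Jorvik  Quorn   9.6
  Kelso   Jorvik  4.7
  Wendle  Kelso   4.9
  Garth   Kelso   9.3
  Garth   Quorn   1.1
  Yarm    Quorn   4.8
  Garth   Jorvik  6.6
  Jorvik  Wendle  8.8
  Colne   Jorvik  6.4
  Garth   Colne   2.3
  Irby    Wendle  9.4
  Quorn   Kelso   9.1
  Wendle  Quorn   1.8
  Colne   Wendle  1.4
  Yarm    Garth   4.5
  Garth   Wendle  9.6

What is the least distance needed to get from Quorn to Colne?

Enumerating some paths:
Quorn–Wendle–Colne: 1.8+1.4 = 3.2
Quorn–Yarm–Colne: 4.8+1.9 = 6.7
Quorn–Garth–Colne: 1.1+2.3 = 3.4
Cheapest is Quorn–Wendle–Colne at 3.2 km.

3.2 km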